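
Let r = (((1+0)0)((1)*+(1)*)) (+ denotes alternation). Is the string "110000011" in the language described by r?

No split of 110000011 into u·v has ((1+0)0) matching u and ((1)*+(1)*) matching v.

no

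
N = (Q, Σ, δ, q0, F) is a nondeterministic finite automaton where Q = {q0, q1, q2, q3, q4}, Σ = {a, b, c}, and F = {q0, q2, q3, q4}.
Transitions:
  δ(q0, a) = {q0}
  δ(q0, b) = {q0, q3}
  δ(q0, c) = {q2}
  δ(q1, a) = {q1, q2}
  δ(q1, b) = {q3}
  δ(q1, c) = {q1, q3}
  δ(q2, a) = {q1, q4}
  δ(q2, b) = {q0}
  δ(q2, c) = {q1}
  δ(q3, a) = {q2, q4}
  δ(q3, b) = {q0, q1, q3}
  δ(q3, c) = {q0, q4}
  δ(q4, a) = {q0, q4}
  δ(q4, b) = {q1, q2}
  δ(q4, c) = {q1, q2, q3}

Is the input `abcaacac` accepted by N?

accepted

Start: {q0}
read a: {q0}
read b: {q0, q3}
read c: {q0, q2, q4}
read a: {q0, q1, q4}
read a: {q0, q1, q2, q4}
read c: {q1, q2, q3}
read a: {q1, q2, q4}
read c: {q1, q2, q3}
Reachable ∩ accepting = {q2, q3} — nonempty.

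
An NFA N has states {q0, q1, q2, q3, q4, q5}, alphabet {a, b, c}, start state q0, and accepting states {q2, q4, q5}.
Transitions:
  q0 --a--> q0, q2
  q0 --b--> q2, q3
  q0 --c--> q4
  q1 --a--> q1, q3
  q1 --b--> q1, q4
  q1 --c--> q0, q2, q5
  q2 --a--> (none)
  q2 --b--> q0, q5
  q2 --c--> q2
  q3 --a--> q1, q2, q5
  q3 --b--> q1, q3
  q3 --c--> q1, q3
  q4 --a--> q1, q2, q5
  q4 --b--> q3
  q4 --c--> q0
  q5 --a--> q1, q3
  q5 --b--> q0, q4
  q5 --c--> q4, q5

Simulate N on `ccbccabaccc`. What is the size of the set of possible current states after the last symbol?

6

Start: {q0}
read c: {q4}
read c: {q0}
read b: {q2, q3}
read c: {q1, q2, q3}
read c: {q0, q1, q2, q3, q5}
read a: {q0, q1, q2, q3, q5}
read b: {q0, q1, q2, q3, q4, q5}
read a: {q0, q1, q2, q3, q5}
read c: {q0, q1, q2, q3, q4, q5}
read c: {q0, q1, q2, q3, q4, q5}
read c: {q0, q1, q2, q3, q4, q5}
Final reachable set {q0, q1, q2, q3, q4, q5} has 6 states.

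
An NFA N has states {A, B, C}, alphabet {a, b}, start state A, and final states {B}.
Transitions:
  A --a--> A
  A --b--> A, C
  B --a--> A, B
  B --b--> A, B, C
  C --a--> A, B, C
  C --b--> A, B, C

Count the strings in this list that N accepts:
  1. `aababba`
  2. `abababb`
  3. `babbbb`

3

`aababba`: accepted
`abababb`: accepted
`babbbb`: accepted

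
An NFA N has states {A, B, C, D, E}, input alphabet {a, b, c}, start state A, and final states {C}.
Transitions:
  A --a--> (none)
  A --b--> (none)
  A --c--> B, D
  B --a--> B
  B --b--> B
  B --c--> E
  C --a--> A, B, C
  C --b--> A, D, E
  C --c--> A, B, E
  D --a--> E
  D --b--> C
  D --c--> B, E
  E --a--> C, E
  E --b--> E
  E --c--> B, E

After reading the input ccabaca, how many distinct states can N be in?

Start: {A}
read c: {B, D}
read c: {B, E}
read a: {B, C, E}
read b: {A, B, D, E}
read a: {B, C, E}
read c: {A, B, E}
read a: {B, C, E}
Final reachable set {B, C, E} has 3 states.

3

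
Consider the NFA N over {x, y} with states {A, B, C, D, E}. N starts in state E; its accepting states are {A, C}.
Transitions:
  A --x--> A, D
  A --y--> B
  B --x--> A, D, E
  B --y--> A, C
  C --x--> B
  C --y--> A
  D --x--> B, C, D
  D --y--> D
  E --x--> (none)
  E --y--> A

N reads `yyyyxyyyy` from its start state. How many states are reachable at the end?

Start: {E}
read y: {A}
read y: {B}
read y: {A, C}
read y: {A, B}
read x: {A, D, E}
read y: {A, B, D}
read y: {A, B, C, D}
read y: {A, B, C, D}
read y: {A, B, C, D}
Final reachable set {A, B, C, D} has 4 states.

4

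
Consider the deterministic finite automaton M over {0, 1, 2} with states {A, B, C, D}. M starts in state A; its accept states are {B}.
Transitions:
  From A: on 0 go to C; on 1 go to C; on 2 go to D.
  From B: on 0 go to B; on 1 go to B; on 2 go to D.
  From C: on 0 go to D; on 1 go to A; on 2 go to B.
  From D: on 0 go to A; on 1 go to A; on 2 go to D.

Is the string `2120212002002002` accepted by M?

accepted

A --2--> D
D --1--> A
A --2--> D
D --0--> A
A --2--> D
D --1--> A
A --2--> D
D --0--> A
A --0--> C
C --2--> B
B --0--> B
B --0--> B
B --2--> D
D --0--> A
A --0--> C
C --2--> B
End in state B, which is an accepting state.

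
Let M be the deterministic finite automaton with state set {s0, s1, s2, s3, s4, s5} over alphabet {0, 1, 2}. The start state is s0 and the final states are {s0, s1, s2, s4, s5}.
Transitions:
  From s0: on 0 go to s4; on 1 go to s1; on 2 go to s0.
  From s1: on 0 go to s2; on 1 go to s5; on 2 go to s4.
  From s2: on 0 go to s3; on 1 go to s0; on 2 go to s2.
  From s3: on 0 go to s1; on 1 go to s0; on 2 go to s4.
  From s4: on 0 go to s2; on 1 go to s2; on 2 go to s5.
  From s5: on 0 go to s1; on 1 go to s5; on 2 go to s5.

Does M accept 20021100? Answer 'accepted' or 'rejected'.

s0 --2--> s0
s0 --0--> s4
s4 --0--> s2
s2 --2--> s2
s2 --1--> s0
s0 --1--> s1
s1 --0--> s2
s2 --0--> s3
End in state s3, which is not an accepting state.

rejected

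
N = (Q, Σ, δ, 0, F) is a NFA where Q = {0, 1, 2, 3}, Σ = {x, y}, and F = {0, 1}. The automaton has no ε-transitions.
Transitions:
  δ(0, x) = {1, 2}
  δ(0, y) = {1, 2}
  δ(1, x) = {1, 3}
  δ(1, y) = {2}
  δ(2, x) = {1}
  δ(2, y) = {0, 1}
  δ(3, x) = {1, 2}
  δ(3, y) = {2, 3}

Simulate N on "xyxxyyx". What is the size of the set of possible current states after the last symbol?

3

Start: {0}
read x: {1, 2}
read y: {0, 1, 2}
read x: {1, 2, 3}
read x: {1, 2, 3}
read y: {0, 1, 2, 3}
read y: {0, 1, 2, 3}
read x: {1, 2, 3}
Final reachable set {1, 2, 3} has 3 states.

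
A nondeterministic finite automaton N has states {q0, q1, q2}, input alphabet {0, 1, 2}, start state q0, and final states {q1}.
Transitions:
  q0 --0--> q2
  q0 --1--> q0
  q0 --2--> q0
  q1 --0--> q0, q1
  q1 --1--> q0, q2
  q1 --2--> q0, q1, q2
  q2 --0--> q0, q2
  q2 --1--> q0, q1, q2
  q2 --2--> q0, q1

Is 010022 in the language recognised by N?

accepted

Start: {q0}
read 0: {q2}
read 1: {q0, q1, q2}
read 0: {q0, q1, q2}
read 0: {q0, q1, q2}
read 2: {q0, q1, q2}
read 2: {q0, q1, q2}
Reachable ∩ accepting = {q1} — nonempty.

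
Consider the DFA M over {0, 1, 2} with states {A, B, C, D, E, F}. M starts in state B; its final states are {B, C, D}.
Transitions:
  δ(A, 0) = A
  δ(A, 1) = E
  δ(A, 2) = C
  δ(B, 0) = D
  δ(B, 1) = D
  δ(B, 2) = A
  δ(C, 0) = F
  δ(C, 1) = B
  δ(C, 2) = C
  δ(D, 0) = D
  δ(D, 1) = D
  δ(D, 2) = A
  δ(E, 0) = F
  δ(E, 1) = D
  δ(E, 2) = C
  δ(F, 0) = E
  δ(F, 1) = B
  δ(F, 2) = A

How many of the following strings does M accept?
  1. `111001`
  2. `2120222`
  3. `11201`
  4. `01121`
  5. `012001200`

2

`111001`: accepted
`2120222`: accepted
`11201`: rejected
`01121`: rejected
`012001200`: rejected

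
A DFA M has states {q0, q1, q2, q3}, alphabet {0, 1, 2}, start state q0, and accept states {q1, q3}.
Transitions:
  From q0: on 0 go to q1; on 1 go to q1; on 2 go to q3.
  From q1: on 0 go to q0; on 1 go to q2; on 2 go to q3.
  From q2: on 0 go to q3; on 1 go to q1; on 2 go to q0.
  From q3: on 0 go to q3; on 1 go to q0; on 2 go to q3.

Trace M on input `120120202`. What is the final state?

q3

q0 --1--> q1
q1 --2--> q3
q3 --0--> q3
q3 --1--> q0
q0 --2--> q3
q3 --0--> q3
q3 --2--> q3
q3 --0--> q3
q3 --2--> q3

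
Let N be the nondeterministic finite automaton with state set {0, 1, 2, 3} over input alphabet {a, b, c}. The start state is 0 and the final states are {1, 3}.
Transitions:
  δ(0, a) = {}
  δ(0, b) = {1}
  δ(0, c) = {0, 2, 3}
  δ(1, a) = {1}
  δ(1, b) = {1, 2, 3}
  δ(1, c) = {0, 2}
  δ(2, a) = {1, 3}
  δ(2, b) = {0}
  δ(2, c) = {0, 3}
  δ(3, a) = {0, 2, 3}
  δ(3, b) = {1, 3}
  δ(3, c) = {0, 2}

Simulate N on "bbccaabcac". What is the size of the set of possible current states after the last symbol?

Start: {0}
read b: {1}
read b: {1, 2, 3}
read c: {0, 2, 3}
read c: {0, 2, 3}
read a: {0, 1, 2, 3}
read a: {0, 1, 2, 3}
read b: {0, 1, 2, 3}
read c: {0, 2, 3}
read a: {0, 1, 2, 3}
read c: {0, 2, 3}
Final reachable set {0, 2, 3} has 3 states.

3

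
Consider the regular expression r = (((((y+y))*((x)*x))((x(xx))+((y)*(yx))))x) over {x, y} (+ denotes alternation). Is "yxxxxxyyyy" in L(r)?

No split of yxxxxxyyyy into u·v has ((((y+y))*((x)*x))((x(xx))+((y)*(yx)))) matching u and x matching v.

no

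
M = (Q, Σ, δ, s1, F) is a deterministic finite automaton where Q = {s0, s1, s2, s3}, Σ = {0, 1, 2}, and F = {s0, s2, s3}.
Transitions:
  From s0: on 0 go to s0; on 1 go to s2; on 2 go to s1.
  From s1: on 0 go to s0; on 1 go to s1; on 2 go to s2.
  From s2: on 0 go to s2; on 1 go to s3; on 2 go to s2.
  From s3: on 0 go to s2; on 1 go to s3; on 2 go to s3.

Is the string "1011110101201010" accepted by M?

accepted

s1 --1--> s1
s1 --0--> s0
s0 --1--> s2
s2 --1--> s3
s3 --1--> s3
s3 --1--> s3
s3 --0--> s2
s2 --1--> s3
s3 --0--> s2
s2 --1--> s3
s3 --2--> s3
s3 --0--> s2
s2 --1--> s3
s3 --0--> s2
s2 --1--> s3
s3 --0--> s2
End in state s2, which is an accepting state.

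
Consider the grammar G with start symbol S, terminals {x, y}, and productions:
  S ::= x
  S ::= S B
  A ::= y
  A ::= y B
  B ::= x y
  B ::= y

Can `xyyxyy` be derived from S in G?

yes

S ⇒ SB ⇒ SBB ⇒ SBBB ⇒ SBBBB ⇒ xBBBB ⇒ xyBBB ⇒ xyyBB ⇒ xyyxyB ⇒ xyyxyy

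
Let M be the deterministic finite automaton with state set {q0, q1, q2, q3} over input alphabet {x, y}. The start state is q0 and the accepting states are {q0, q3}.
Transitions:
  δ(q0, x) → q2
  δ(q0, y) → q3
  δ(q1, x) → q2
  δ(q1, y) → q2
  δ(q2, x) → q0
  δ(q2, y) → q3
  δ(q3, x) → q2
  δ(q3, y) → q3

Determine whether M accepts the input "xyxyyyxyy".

q0 --x--> q2
q2 --y--> q3
q3 --x--> q2
q2 --y--> q3
q3 --y--> q3
q3 --y--> q3
q3 --x--> q2
q2 --y--> q3
q3 --y--> q3
End in state q3, which is an accepting state.

accepted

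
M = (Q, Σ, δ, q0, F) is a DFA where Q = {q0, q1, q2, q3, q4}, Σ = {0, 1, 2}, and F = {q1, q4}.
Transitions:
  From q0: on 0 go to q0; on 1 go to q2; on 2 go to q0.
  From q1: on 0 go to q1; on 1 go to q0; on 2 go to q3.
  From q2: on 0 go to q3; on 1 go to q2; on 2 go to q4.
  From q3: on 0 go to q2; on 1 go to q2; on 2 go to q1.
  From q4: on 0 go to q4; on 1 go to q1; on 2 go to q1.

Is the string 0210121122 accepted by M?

q0 --0--> q0
q0 --2--> q0
q0 --1--> q2
q2 --0--> q3
q3 --1--> q2
q2 --2--> q4
q4 --1--> q1
q1 --1--> q0
q0 --2--> q0
q0 --2--> q0
End in state q0, which is not an accepting state.

rejected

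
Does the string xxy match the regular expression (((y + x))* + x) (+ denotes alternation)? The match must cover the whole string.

The left alternative ((y+x))* matches xxy.

yes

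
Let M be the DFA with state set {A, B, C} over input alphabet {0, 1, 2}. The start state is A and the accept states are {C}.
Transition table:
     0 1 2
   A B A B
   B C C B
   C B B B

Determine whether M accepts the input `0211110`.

A --0--> B
B --2--> B
B --1--> C
C --1--> B
B --1--> C
C --1--> B
B --0--> C
End in state C, which is an accepting state.

accepted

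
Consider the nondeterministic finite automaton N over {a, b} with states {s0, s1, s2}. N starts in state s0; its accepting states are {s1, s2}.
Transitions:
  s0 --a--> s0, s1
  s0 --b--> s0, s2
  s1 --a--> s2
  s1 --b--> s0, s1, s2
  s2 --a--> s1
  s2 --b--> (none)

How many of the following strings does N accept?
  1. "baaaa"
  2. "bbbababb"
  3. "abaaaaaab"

"baaaa": accepted
"bbbababb": accepted
"abaaaaaab": accepted

3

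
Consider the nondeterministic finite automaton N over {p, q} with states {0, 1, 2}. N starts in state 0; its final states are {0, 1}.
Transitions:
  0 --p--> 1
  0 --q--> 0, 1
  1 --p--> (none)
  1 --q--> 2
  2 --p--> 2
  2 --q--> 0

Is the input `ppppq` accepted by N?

rejected

Start: {0}
read p: {1}
read p: {}
The reachable set is empty and stays empty for the remaining 3 symbols.
Reachable ∩ accepting = {} — empty.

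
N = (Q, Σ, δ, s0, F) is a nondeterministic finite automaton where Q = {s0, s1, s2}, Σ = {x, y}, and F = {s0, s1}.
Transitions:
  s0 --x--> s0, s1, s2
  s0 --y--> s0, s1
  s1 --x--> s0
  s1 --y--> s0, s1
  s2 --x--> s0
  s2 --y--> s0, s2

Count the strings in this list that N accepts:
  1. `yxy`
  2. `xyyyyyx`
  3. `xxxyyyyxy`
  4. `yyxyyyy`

`yxy`: accepted
`xyyyyyx`: accepted
`xxxyyyyxy`: accepted
`yyxyyyy`: accepted

4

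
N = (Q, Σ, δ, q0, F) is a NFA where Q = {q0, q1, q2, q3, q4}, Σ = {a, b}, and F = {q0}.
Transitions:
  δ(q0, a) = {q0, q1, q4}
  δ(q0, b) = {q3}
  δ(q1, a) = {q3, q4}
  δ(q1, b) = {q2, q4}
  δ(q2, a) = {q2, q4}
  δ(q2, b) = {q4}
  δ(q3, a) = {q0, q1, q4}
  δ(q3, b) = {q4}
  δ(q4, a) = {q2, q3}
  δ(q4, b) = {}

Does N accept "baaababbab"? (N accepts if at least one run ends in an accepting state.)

rejected

Start: {q0}
read b: {q3}
read a: {q0, q1, q4}
read a: {q0, q1, q2, q3, q4}
read a: {q0, q1, q2, q3, q4}
read b: {q2, q3, q4}
read a: {q0, q1, q2, q3, q4}
read b: {q2, q3, q4}
read b: {q4}
read a: {q2, q3}
read b: {q4}
Reachable ∩ accepting = {} — empty.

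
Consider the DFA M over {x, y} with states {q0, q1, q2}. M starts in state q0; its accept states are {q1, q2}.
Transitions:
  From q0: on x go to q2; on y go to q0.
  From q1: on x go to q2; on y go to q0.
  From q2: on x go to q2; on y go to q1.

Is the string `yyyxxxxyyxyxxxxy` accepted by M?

accepted

q0 --y--> q0
q0 --y--> q0
q0 --y--> q0
q0 --x--> q2
q2 --x--> q2
q2 --x--> q2
q2 --x--> q2
q2 --y--> q1
q1 --y--> q0
q0 --x--> q2
q2 --y--> q1
q1 --x--> q2
q2 --x--> q2
q2 --x--> q2
q2 --x--> q2
q2 --y--> q1
End in state q1, which is an accepting state.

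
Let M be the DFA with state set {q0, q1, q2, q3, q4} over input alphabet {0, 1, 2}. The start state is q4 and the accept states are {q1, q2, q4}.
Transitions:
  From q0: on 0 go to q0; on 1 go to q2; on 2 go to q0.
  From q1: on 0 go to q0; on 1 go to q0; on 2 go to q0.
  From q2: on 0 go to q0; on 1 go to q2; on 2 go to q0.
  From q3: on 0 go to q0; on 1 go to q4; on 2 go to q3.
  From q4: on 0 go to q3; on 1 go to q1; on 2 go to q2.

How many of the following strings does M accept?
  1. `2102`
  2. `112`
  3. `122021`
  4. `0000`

1

`2102`: rejected
`112`: rejected
`122021`: accepted
`0000`: rejected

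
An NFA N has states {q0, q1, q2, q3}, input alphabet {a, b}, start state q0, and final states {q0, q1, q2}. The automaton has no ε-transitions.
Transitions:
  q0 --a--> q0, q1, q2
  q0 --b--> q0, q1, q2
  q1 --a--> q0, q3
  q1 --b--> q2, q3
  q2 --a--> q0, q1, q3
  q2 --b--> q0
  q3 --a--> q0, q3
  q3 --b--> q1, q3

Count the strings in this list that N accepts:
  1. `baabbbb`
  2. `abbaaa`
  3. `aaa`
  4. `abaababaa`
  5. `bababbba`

5

`baabbbb`: accepted
`abbaaa`: accepted
`aaa`: accepted
`abaababaa`: accepted
`bababbba`: accepted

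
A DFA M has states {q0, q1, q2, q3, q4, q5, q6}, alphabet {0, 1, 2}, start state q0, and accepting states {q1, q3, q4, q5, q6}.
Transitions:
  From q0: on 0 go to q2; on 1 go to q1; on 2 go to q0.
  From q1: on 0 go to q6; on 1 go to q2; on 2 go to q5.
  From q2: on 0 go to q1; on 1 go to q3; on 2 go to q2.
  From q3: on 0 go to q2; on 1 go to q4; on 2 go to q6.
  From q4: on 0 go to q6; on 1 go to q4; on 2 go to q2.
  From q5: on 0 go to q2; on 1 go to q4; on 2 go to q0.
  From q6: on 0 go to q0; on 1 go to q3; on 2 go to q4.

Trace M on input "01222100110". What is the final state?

q2

q0 --0--> q2
q2 --1--> q3
q3 --2--> q6
q6 --2--> q4
q4 --2--> q2
q2 --1--> q3
q3 --0--> q2
q2 --0--> q1
q1 --1--> q2
q2 --1--> q3
q3 --0--> q2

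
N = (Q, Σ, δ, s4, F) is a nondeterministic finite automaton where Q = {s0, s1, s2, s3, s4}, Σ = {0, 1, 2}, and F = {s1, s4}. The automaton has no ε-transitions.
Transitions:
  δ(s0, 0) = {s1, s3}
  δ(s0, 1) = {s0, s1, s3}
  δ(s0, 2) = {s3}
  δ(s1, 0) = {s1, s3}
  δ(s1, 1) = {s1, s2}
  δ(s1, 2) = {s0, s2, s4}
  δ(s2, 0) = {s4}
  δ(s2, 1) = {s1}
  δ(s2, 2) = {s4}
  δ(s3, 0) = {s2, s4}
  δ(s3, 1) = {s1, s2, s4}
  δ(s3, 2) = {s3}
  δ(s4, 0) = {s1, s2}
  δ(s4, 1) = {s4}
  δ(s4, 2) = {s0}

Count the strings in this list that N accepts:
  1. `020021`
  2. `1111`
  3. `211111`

`020021`: accepted
`1111`: accepted
`211111`: accepted

3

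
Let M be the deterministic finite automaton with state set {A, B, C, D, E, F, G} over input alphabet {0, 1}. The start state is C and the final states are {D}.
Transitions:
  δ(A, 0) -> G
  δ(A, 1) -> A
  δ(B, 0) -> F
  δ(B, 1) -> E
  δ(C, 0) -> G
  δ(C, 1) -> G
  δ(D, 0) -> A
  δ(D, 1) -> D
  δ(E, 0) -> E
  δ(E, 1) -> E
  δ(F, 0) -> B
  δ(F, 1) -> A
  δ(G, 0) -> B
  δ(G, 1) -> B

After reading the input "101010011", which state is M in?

E

C --1--> G
G --0--> B
B --1--> E
E --0--> E
E --1--> E
E --0--> E
E --0--> E
E --1--> E
E --1--> E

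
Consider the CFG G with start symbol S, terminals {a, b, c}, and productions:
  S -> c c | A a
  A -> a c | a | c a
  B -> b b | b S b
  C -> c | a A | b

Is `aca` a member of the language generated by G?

S ⇒ Aa ⇒ aca

yes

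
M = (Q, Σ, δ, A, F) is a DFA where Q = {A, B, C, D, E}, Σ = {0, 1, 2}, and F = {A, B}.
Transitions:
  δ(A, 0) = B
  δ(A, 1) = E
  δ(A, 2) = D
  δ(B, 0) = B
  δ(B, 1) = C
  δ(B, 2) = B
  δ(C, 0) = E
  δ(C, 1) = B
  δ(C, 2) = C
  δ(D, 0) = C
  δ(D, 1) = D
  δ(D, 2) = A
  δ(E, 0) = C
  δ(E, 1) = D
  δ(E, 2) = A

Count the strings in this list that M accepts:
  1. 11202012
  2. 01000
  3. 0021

0

11202012: rejected
01000: rejected
0021: rejected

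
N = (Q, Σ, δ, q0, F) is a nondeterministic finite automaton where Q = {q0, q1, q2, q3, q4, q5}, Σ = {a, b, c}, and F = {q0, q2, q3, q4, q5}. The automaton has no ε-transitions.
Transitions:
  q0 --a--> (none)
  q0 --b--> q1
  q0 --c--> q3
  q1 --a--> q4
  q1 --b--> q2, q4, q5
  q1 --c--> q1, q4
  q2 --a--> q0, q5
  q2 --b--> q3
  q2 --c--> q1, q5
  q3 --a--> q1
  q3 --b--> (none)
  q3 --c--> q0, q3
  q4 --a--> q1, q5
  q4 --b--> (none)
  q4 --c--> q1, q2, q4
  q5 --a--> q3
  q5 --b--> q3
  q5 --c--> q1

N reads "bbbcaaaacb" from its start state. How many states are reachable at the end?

5

Start: {q0}
read b: {q1}
read b: {q2, q4, q5}
read b: {q3}
read c: {q0, q3}
read a: {q1}
read a: {q4}
read a: {q1, q5}
read a: {q3, q4}
read c: {q0, q1, q2, q3, q4}
read b: {q1, q2, q3, q4, q5}
Final reachable set {q1, q2, q3, q4, q5} has 5 states.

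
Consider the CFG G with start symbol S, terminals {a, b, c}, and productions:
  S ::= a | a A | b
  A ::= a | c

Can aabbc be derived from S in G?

no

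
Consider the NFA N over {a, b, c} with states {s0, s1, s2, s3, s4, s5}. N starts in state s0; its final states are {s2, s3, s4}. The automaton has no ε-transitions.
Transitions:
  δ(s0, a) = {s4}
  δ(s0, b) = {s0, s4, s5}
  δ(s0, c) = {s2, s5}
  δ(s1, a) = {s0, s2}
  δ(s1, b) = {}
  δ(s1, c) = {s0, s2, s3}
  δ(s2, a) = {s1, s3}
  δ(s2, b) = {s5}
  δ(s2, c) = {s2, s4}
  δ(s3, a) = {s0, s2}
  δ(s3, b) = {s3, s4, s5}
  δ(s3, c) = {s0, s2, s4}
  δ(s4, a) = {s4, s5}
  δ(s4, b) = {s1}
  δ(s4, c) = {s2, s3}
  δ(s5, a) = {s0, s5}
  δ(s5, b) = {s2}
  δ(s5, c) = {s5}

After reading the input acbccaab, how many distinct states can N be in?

Start: {s0}
read a: {s4}
read c: {s2, s3}
read b: {s3, s4, s5}
read c: {s0, s2, s3, s4, s5}
read c: {s0, s2, s3, s4, s5}
read a: {s0, s1, s2, s3, s4, s5}
read a: {s0, s1, s2, s3, s4, s5}
read b: {s0, s1, s2, s3, s4, s5}
Final reachable set {s0, s1, s2, s3, s4, s5} has 6 states.

6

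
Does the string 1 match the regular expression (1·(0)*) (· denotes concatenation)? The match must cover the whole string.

Split as 1·ε: 1 matches 1 and (0)* matches ε.

yes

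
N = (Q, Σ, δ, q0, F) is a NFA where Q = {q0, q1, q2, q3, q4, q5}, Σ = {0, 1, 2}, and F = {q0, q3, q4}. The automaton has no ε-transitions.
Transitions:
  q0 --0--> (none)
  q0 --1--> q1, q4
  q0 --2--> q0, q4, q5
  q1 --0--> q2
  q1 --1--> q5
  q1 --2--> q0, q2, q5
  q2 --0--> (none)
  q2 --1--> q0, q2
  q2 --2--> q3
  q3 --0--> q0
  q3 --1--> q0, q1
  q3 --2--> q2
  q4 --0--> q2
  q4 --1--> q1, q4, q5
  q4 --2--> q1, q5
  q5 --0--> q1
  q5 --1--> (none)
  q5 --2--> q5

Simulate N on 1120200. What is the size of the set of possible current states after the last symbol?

Start: {q0}
read 1: {q1, q4}
read 1: {q1, q4, q5}
read 2: {q0, q1, q2, q5}
read 0: {q1, q2}
read 2: {q0, q2, q3, q5}
read 0: {q0, q1}
read 0: {q2}
Final reachable set {q2} has 1 state.

1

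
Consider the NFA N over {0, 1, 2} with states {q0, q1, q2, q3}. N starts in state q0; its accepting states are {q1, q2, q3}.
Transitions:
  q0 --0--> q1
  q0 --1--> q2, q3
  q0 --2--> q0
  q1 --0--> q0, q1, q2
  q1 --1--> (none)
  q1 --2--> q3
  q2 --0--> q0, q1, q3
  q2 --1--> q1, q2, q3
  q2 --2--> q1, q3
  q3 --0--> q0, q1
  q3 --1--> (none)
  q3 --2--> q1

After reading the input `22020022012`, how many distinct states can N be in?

Start: {q0}
read 2: {q0}
read 2: {q0}
read 0: {q1}
read 2: {q3}
read 0: {q0, q1}
read 0: {q0, q1, q2}
read 2: {q0, q1, q3}
read 2: {q0, q1, q3}
read 0: {q0, q1, q2}
read 1: {q1, q2, q3}
read 2: {q1, q3}
Final reachable set {q1, q3} has 2 states.

2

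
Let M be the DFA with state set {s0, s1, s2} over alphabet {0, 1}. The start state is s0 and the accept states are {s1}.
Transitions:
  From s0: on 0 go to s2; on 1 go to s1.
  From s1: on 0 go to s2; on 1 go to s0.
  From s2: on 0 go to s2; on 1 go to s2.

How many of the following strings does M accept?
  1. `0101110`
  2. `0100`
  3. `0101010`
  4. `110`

`0101110`: rejected
`0100`: rejected
`0101010`: rejected
`110`: rejected

0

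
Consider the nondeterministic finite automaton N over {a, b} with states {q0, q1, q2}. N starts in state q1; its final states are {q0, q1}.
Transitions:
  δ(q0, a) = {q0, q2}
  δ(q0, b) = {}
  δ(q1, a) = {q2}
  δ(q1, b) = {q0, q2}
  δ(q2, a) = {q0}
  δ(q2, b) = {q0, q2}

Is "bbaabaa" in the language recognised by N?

accepted

Start: {q1}
read b: {q0, q2}
read b: {q0, q2}
read a: {q0, q2}
read a: {q0, q2}
read b: {q0, q2}
read a: {q0, q2}
read a: {q0, q2}
Reachable ∩ accepting = {q0} — nonempty.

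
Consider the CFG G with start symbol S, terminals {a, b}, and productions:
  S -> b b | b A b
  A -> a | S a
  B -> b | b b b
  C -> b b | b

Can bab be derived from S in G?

yes

S ⇒ bAb ⇒ bab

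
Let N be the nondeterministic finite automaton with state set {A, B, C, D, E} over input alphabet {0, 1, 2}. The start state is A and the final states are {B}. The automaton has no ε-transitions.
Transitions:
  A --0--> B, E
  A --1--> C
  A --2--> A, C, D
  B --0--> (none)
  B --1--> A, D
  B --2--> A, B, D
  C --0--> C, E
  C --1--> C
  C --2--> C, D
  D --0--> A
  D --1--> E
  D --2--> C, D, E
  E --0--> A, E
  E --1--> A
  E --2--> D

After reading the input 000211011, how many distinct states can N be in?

Start: {A}
read 0: {B, E}
read 0: {A, E}
read 0: {A, B, E}
read 2: {A, B, C, D}
read 1: {A, C, D, E}
read 1: {A, C, E}
read 0: {A, B, C, E}
read 1: {A, C, D}
read 1: {C, E}
Final reachable set {C, E} has 2 states.

2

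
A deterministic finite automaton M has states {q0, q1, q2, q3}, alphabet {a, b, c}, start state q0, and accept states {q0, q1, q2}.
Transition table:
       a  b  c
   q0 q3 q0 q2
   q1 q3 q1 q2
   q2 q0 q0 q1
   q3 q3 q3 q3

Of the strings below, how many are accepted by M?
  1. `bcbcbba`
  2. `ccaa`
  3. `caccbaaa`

0

`bcbcbba`: rejected
`ccaa`: rejected
`caccbaaa`: rejected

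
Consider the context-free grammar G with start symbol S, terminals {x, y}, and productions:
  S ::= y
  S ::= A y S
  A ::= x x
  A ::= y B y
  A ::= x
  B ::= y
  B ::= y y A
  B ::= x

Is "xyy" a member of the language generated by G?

yes

S ⇒ AyS ⇒ xyS ⇒ xyy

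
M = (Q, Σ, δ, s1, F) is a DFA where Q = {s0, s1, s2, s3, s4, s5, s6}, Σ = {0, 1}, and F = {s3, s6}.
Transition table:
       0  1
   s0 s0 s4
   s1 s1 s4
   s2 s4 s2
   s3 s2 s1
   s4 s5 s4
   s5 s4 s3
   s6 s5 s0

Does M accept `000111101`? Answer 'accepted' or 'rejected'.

s1 --0--> s1
s1 --0--> s1
s1 --0--> s1
s1 --1--> s4
s4 --1--> s4
s4 --1--> s4
s4 --1--> s4
s4 --0--> s5
s5 --1--> s3
End in state s3, which is an accepting state.

accepted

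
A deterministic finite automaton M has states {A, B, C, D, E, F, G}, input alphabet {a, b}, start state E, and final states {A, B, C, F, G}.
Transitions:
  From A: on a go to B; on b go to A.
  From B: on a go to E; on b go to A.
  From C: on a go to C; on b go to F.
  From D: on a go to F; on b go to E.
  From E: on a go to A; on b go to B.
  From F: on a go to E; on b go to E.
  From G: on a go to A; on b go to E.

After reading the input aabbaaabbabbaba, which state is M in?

B

E --a--> A
A --a--> B
B --b--> A
A --b--> A
A --a--> B
B --a--> E
E --a--> A
A --b--> A
A --b--> A
A --a--> B
B --b--> A
A --b--> A
A --a--> B
B --b--> A
A --a--> B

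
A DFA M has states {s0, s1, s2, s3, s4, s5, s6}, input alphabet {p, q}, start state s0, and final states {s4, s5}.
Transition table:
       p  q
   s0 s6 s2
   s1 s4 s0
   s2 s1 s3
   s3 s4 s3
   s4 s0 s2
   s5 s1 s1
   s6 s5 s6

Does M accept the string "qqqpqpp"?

accepted

s0 --q--> s2
s2 --q--> s3
s3 --q--> s3
s3 --p--> s4
s4 --q--> s2
s2 --p--> s1
s1 --p--> s4
End in state s4, which is an accepting state.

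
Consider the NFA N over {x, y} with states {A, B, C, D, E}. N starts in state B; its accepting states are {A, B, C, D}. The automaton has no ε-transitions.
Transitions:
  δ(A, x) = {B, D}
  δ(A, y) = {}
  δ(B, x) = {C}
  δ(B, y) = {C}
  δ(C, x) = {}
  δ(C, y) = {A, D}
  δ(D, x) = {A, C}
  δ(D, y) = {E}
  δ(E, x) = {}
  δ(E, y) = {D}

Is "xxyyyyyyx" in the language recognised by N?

rejected

Start: {B}
read x: {C}
read x: {}
The reachable set is empty and stays empty for the remaining 7 symbols.
Reachable ∩ accepting = {} — empty.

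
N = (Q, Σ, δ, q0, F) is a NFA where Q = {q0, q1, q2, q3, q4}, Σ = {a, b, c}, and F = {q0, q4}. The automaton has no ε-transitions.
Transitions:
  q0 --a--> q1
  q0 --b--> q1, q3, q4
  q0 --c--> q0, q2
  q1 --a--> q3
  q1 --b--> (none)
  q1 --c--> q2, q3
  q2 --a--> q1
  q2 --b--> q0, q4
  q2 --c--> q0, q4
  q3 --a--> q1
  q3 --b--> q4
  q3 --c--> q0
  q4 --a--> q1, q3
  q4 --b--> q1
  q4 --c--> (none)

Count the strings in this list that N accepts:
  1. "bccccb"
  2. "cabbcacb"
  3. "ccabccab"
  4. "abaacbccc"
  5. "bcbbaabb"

1

"bccccb": accepted
"cabbcacb": rejected
"ccabccab": rejected
"abaacbccc": rejected
"bcbbaabb": rejected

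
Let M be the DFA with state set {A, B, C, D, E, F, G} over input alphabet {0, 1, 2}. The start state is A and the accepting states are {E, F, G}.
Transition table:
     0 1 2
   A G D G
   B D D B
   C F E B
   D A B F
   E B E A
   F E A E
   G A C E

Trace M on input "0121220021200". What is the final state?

A --0--> G
G --1--> C
C --2--> B
B --1--> D
D --2--> F
F --2--> E
E --0--> B
B --0--> D
D --2--> F
F --1--> A
A --2--> G
G --0--> A
A --0--> G

G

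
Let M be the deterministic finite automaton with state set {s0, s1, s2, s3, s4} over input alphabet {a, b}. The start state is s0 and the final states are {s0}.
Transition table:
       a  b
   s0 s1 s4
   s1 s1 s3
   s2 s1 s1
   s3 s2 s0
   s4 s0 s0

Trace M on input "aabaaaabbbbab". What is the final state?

s0 --a--> s1
s1 --a--> s1
s1 --b--> s3
s3 --a--> s2
s2 --a--> s1
s1 --a--> s1
s1 --a--> s1
s1 --b--> s3
s3 --b--> s0
s0 --b--> s4
s4 --b--> s0
s0 --a--> s1
s1 --b--> s3

s3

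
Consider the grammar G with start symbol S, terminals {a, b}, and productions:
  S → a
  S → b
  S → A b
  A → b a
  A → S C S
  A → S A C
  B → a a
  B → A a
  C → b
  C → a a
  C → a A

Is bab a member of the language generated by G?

yes

S ⇒ Ab ⇒ bab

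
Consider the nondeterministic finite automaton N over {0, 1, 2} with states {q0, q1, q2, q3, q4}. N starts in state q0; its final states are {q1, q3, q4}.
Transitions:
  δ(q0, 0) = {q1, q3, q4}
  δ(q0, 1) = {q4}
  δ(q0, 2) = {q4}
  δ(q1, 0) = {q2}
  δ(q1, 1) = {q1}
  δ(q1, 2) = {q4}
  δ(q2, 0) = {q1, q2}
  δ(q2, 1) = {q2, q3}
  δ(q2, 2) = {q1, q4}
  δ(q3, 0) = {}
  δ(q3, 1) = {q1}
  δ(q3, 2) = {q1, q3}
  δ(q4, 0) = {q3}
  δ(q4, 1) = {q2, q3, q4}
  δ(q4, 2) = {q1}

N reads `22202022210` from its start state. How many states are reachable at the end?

3

Start: {q0}
read 2: {q4}
read 2: {q1}
read 2: {q4}
read 0: {q3}
read 2: {q1, q3}
read 0: {q2}
read 2: {q1, q4}
read 2: {q1, q4}
read 2: {q1, q4}
read 1: {q1, q2, q3, q4}
read 0: {q1, q2, q3}
Final reachable set {q1, q2, q3} has 3 states.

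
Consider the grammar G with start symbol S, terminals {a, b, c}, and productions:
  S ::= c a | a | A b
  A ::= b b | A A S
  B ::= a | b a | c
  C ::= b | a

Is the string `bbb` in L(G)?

yes

S ⇒ Ab ⇒ bbb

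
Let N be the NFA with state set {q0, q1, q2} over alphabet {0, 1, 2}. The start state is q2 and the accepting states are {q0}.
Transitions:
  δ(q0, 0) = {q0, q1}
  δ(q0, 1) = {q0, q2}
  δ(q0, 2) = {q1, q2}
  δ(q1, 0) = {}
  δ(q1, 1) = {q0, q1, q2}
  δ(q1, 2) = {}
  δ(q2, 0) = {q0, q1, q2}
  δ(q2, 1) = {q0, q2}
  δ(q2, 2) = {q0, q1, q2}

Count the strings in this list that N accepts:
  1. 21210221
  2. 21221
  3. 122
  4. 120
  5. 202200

5

21210221: accepted
21221: accepted
122: accepted
120: accepted
202200: accepted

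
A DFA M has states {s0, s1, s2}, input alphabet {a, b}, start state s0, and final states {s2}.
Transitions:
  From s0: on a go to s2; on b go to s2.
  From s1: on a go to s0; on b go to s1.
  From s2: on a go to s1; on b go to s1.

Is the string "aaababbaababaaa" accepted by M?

accepted

s0 --a--> s2
s2 --a--> s1
s1 --a--> s0
s0 --b--> s2
s2 --a--> s1
s1 --b--> s1
s1 --b--> s1
s1 --a--> s0
s0 --a--> s2
s2 --b--> s1
s1 --a--> s0
s0 --b--> s2
s2 --a--> s1
s1 --a--> s0
s0 --a--> s2
End in state s2, which is an accepting state.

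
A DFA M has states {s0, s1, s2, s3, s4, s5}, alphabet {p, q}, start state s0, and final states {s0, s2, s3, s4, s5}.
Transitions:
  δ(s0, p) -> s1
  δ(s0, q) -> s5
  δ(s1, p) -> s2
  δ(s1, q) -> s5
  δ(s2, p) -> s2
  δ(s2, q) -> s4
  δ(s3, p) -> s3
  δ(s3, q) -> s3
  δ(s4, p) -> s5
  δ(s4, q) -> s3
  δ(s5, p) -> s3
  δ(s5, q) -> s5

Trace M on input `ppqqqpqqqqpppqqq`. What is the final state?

s0 --p--> s1
s1 --p--> s2
s2 --q--> s4
s4 --q--> s3
s3 --q--> s3
s3 --p--> s3
s3 --q--> s3
s3 --q--> s3
s3 --q--> s3
s3 --q--> s3
s3 --p--> s3
s3 --p--> s3
s3 --p--> s3
s3 --q--> s3
s3 --q--> s3
s3 --q--> s3

s3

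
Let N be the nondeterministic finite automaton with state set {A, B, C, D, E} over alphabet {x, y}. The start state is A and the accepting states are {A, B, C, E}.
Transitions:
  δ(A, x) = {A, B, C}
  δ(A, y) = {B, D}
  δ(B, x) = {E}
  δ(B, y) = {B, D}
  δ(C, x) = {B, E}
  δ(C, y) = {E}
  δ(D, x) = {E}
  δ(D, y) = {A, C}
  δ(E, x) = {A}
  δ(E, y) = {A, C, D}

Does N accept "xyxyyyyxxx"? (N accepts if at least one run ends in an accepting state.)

accepted

Start: {A}
read x: {A, B, C}
read y: {B, D, E}
read x: {A, E}
read y: {A, B, C, D}
read y: {A, B, C, D, E}
read y: {A, B, C, D, E}
read y: {A, B, C, D, E}
read x: {A, B, C, E}
read x: {A, B, C, E}
read x: {A, B, C, E}
Reachable ∩ accepting = {A, B, C, E} — nonempty.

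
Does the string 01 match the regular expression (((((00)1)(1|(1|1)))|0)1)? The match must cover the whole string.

Split as 0·1: ((((00)1)(1|(1|1)))|0) matches 0 and 1 matches 1.

yes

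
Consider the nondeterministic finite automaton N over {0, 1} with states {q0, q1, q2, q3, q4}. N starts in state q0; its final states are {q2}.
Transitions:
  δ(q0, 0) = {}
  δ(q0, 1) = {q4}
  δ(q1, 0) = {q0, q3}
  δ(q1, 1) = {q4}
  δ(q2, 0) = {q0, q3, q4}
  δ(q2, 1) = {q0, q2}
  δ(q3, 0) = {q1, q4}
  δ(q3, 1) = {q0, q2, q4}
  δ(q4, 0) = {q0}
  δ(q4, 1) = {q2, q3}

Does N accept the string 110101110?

Start: {q0}
read 1: {q4}
read 1: {q2, q3}
read 0: {q0, q1, q3, q4}
read 1: {q0, q2, q3, q4}
read 0: {q0, q1, q3, q4}
read 1: {q0, q2, q3, q4}
read 1: {q0, q2, q3, q4}
read 1: {q0, q2, q3, q4}
read 0: {q0, q1, q3, q4}
Reachable ∩ accepting = {} — empty.

rejected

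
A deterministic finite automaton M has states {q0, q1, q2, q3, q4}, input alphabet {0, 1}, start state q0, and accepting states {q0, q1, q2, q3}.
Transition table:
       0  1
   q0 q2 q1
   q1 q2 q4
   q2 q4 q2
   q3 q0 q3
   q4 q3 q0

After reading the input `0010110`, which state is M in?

q0 --0--> q2
q2 --0--> q4
q4 --1--> q0
q0 --0--> q2
q2 --1--> q2
q2 --1--> q2
q2 --0--> q4

q4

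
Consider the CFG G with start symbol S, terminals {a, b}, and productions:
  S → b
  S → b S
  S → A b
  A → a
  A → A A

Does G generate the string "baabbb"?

no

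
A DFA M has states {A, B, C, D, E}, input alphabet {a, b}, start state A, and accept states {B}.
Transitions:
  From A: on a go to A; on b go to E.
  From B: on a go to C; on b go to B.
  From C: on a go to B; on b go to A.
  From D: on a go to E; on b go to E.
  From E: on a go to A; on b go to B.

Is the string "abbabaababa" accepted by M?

rejected

A --a--> A
A --b--> E
E --b--> B
B --a--> C
C --b--> A
A --a--> A
A --a--> A
A --b--> E
E --a--> A
A --b--> E
E --a--> A
End in state A, which is not an accepting state.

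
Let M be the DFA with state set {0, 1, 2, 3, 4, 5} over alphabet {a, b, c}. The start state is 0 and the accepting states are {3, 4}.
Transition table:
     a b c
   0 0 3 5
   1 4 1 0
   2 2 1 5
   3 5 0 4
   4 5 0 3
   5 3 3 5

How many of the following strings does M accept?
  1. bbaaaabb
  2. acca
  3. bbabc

bbaaaabb: rejected
acca: accepted
bbabc: accepted

2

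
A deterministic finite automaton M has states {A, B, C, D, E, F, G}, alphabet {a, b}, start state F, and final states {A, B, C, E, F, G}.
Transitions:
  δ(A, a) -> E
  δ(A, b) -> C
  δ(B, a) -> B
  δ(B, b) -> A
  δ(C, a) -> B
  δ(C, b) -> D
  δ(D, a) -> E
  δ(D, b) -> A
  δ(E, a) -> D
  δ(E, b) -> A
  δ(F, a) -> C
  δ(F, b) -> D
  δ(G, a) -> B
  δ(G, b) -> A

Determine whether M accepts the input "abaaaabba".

F --a--> C
C --b--> D
D --a--> E
E --a--> D
D --a--> E
E --a--> D
D --b--> A
A --b--> C
C --a--> B
End in state B, which is an accepting state.

accepted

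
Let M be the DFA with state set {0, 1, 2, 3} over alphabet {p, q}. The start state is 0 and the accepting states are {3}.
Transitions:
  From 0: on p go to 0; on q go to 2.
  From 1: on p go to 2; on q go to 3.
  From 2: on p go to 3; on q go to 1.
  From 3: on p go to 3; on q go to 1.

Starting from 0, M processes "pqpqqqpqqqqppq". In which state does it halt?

0 --p--> 0
0 --q--> 2
2 --p--> 3
3 --q--> 1
1 --q--> 3
3 --q--> 1
1 --p--> 2
2 --q--> 1
1 --q--> 3
3 --q--> 1
1 --q--> 3
3 --p--> 3
3 --p--> 3
3 --q--> 1

1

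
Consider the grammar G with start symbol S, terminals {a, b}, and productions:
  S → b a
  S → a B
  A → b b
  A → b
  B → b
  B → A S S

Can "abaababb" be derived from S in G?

no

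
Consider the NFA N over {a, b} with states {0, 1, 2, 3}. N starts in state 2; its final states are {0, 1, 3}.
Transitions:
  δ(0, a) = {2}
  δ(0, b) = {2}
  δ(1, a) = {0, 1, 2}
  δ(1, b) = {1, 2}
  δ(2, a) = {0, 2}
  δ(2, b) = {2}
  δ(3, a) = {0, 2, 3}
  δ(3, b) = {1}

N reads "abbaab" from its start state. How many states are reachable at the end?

Start: {2}
read a: {0, 2}
read b: {2}
read b: {2}
read a: {0, 2}
read a: {0, 2}
read b: {2}
Final reachable set {2} has 1 state.

1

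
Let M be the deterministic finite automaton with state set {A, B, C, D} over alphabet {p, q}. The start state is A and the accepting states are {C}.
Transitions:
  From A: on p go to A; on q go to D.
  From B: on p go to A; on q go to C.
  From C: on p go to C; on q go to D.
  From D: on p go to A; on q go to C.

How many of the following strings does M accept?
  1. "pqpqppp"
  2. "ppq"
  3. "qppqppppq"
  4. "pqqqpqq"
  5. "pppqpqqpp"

"pqpqppp": rejected
"ppq": rejected
"qppqppppq": rejected
"pqqqpqq": accepted
"pppqpqqpp": accepted

2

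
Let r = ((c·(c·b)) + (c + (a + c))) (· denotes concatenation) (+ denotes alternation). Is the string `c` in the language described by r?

yes

The right alternative (c+(a+c)) matches c.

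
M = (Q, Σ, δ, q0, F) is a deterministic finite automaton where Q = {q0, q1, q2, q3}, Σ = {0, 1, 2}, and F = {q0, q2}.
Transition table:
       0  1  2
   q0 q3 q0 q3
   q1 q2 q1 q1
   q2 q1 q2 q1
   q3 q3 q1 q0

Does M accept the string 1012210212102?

q0 --1--> q0
q0 --0--> q3
q3 --1--> q1
q1 --2--> q1
q1 --2--> q1
q1 --1--> q1
q1 --0--> q2
q2 --2--> q1
q1 --1--> q1
q1 --2--> q1
q1 --1--> q1
q1 --0--> q2
q2 --2--> q1
End in state q1, which is not an accepting state.

rejected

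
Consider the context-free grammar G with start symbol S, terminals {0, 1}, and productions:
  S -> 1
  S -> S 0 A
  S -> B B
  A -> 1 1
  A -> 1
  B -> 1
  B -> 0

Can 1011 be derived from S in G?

yes

S ⇒ S0A ⇒ 10A ⇒ 1011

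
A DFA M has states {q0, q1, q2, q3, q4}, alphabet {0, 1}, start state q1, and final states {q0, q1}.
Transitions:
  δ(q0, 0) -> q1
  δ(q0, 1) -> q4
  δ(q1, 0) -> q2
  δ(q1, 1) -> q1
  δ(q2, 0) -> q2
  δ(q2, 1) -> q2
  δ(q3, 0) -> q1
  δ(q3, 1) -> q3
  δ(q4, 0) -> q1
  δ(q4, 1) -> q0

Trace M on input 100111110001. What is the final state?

q1 --1--> q1
q1 --0--> q2
q2 --0--> q2
q2 --1--> q2
q2 --1--> q2
q2 --1--> q2
q2 --1--> q2
q2 --1--> q2
q2 --0--> q2
q2 --0--> q2
q2 --0--> q2
q2 --1--> q2

q2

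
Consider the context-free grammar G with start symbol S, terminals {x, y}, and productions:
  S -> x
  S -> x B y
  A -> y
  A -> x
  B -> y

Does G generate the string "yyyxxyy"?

no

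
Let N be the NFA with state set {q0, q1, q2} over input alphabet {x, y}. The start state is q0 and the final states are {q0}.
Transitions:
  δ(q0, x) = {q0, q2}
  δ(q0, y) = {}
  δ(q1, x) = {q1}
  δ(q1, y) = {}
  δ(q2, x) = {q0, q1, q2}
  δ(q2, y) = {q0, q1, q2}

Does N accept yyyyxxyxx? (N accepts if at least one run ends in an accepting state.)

Start: {q0}
read y: {}
The reachable set is empty and stays empty for the remaining 8 symbols.
Reachable ∩ accepting = {} — empty.

rejected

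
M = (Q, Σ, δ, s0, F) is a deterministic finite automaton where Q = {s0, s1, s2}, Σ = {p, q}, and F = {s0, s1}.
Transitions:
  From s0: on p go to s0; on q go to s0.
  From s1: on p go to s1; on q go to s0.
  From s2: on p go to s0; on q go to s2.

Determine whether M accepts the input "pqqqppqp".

accepted

s0 --p--> s0
s0 --q--> s0
s0 --q--> s0
s0 --q--> s0
s0 --p--> s0
s0 --p--> s0
s0 --q--> s0
s0 --p--> s0
End in state s0, which is an accepting state.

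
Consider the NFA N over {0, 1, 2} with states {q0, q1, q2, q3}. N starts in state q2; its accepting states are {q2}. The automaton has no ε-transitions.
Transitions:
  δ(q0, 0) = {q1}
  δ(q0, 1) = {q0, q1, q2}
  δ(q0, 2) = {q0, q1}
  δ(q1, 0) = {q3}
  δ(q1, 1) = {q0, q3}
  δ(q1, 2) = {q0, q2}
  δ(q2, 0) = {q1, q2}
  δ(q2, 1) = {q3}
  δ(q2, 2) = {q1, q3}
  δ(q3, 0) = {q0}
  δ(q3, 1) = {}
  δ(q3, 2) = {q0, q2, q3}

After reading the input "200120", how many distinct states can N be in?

Start: {q2}
read 2: {q1, q3}
read 0: {q0, q3}
read 0: {q0, q1}
read 1: {q0, q1, q2, q3}
read 2: {q0, q1, q2, q3}
read 0: {q0, q1, q2, q3}
Final reachable set {q0, q1, q2, q3} has 4 states.

4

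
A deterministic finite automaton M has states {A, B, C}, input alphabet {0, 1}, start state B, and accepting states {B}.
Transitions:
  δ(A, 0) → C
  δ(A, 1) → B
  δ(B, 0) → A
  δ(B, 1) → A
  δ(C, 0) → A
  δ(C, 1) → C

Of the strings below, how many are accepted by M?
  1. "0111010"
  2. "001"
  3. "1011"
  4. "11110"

"0111010": rejected
"001": rejected
"1011": rejected
"11110": rejected

0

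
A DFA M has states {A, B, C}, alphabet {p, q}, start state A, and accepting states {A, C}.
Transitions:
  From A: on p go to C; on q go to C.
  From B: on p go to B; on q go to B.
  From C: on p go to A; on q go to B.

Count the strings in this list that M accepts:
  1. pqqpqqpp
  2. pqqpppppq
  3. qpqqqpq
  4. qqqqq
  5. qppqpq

pqqpqqpp: rejected
pqqpppppq: rejected
qpqqqpq: rejected
qqqqq: rejected
qppqpq: rejected

0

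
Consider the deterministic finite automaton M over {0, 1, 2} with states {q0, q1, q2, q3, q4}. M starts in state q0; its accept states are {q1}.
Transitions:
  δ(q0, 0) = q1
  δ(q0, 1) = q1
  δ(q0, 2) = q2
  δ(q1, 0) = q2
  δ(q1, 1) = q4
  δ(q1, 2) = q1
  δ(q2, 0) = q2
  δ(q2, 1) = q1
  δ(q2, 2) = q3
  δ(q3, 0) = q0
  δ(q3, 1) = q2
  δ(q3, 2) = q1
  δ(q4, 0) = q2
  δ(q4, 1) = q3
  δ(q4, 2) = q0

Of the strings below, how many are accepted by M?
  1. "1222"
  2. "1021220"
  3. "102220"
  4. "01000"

"1222": accepted
"1021220": rejected
"102220": rejected
"01000": rejected

1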